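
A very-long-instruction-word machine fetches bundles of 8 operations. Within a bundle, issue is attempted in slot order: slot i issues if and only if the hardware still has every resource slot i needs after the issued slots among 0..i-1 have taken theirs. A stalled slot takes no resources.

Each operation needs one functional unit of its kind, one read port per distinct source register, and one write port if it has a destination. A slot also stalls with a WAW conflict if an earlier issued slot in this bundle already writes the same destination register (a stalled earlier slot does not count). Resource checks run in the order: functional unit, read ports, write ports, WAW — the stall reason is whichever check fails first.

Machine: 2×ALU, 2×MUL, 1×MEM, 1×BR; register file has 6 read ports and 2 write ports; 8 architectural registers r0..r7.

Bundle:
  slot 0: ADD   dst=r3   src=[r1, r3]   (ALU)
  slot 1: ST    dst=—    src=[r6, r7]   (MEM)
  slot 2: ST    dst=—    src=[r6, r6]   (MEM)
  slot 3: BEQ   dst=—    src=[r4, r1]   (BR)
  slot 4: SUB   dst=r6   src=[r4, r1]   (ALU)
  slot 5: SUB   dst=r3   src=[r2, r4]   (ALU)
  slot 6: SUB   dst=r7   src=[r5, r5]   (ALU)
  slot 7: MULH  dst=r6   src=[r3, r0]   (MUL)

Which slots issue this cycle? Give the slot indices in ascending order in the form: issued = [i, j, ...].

(0) want 1×ALU +2rd +1wr — yes → AL1|MU2|ME1|BR1|rd4|wr1
(1) want 1×MEM +2rd +0wr — yes → AL1|MU2|ME0|BR1|rd2|wr1
(2) want 1×MEM +1rd +0wr — FU → AL1|MU2|ME0|BR1|rd2|wr1
(3) want 1×BR +2rd +0wr — yes → AL1|MU2|ME0|BR0|rd0|wr1
(4) want 1×ALU +2rd +1wr — RD_PORT → AL1|MU2|ME0|BR0|rd0|wr1
(5) want 1×ALU +2rd +1wr — RD_PORT → AL1|MU2|ME0|BR0|rd0|wr1
(6) want 1×ALU +1rd +1wr — RD_PORT → AL1|MU2|ME0|BR0|rd0|wr1
(7) want 1×MUL +2rd +1wr — RD_PORT → AL1|MU2|ME0|BR0|rd0|wr1

issued = [0, 1, 3]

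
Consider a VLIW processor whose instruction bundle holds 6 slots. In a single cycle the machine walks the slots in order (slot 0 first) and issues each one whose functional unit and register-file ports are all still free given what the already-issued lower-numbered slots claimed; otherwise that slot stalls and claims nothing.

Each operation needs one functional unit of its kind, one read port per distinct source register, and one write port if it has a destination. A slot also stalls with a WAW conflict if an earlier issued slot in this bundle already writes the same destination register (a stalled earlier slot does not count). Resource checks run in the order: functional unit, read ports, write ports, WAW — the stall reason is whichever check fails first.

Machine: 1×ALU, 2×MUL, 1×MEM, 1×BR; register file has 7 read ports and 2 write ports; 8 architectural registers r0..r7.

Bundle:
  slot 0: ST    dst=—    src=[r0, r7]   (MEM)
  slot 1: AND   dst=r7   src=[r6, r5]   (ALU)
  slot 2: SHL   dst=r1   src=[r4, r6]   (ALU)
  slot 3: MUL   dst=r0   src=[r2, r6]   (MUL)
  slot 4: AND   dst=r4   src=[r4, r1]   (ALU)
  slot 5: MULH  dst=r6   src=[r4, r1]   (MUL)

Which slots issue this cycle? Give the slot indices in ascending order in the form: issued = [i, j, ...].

  0. MEM ⇒ go  {1A/2Mu/0Ld/1B | 5r 2w}
  1. ALU→r7 ⇒ go  {0A/2Mu/0Ld/1B | 3r 1w}
  2. ALU→r1 ⇒ no(FU)  {0A/2Mu/0Ld/1B | 3r 1w}
  3. MUL→r0 ⇒ go  {0A/1Mu/0Ld/1B | 1r 0w}
  4. ALU→r4 ⇒ no(FU)  {0A/1Mu/0Ld/1B | 1r 0w}
  5. MUL→r6 ⇒ no(RD_PORT)  {0A/1Mu/0Ld/1B | 1r 0w}

issued = [0, 1, 3]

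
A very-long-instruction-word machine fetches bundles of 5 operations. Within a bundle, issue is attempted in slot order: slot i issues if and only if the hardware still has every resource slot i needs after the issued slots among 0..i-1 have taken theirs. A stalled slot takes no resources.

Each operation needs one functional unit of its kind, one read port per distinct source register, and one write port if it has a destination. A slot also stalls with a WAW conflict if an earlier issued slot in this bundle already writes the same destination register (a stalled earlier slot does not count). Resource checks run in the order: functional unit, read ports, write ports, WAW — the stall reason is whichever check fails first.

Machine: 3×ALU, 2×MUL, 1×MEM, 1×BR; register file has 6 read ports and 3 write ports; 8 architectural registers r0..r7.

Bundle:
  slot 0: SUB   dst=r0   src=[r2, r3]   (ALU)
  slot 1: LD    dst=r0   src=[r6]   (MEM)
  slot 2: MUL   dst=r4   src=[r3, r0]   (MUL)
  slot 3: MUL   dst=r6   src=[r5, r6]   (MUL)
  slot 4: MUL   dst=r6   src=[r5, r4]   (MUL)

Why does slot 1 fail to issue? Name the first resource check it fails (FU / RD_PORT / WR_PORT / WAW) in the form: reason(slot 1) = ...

reason(slot 1) = WAW

  0. ALU→r0 ⇒ go  {2A/2Mu/1Ld/1B | 4r 2w}
  1. MEM→r0 ⇒ no(WAW)  {2A/2Mu/1Ld/1B | 4r 2w}
  2. MUL→r4 ⇒ go  {2A/1Mu/1Ld/1B | 2r 1w}
  3. MUL→r6 ⇒ go  {2A/0Mu/1Ld/1B | 0r 0w}
  4. MUL→r6 ⇒ no(FU)  {2A/0Mu/1Ld/1B | 0r 0w}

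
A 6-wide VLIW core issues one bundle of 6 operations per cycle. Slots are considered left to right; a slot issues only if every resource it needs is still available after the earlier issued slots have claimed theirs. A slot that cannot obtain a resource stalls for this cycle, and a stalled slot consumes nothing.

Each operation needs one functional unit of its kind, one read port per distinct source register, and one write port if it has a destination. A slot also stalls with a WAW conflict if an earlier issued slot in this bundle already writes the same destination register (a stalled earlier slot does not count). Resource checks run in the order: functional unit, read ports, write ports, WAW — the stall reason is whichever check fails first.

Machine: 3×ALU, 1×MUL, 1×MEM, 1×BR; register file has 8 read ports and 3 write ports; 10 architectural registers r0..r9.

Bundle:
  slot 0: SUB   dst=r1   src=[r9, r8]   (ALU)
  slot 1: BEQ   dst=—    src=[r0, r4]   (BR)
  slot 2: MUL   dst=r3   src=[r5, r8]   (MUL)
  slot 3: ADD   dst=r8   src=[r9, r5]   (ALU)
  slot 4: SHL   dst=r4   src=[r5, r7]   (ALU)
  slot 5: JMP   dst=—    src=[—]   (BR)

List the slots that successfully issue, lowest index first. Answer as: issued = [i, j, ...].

  0. ALU→r1 ⇒ go  {2A/1Mu/1Ld/1B | 6r 2w}
  1. BR ⇒ go  {2A/1Mu/1Ld/0B | 4r 2w}
  2. MUL→r3 ⇒ go  {2A/0Mu/1Ld/0B | 2r 1w}
  3. ALU→r8 ⇒ go  {1A/0Mu/1Ld/0B | 0r 0w}
  4. ALU→r4 ⇒ no(RD_PORT)  {1A/0Mu/1Ld/0B | 0r 0w}
  5. BR ⇒ no(FU)  {1A/0Mu/1Ld/0B | 0r 0w}

issued = [0, 1, 2, 3]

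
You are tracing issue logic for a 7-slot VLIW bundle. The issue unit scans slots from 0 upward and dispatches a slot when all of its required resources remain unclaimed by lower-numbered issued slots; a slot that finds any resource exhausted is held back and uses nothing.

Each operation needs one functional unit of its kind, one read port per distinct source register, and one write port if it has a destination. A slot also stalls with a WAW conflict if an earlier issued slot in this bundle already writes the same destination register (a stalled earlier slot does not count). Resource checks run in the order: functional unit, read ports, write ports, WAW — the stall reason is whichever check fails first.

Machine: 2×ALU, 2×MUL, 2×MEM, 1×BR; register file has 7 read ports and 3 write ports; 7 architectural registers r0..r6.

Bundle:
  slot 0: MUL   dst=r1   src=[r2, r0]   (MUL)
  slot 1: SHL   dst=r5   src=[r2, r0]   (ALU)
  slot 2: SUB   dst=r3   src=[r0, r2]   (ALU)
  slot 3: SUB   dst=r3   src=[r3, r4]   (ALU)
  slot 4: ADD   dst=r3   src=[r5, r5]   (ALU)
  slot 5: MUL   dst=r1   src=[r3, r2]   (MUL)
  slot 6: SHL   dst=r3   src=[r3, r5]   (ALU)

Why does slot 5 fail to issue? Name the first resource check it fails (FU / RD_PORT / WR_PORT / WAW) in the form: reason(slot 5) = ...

slot 0 (MUL): ISSUE — free A2,Mu1,Ld2,B1 rp5 wp2
slot 1 (ALU): ISSUE — free A1,Mu1,Ld2,B1 rp3 wp1
slot 2 (ALU): ISSUE — free A0,Mu1,Ld2,B1 rp1 wp0
slot 3 (ALU): stall FU — free A0,Mu1,Ld2,B1 rp1 wp0
slot 4 (ALU): stall FU — free A0,Mu1,Ld2,B1 rp1 wp0
slot 5 (MUL): stall RD_PORT — free A0,Mu1,Ld2,B1 rp1 wp0
slot 6 (ALU): stall FU — free A0,Mu1,Ld2,B1 rp1 wp0

reason(slot 5) = RD_PORT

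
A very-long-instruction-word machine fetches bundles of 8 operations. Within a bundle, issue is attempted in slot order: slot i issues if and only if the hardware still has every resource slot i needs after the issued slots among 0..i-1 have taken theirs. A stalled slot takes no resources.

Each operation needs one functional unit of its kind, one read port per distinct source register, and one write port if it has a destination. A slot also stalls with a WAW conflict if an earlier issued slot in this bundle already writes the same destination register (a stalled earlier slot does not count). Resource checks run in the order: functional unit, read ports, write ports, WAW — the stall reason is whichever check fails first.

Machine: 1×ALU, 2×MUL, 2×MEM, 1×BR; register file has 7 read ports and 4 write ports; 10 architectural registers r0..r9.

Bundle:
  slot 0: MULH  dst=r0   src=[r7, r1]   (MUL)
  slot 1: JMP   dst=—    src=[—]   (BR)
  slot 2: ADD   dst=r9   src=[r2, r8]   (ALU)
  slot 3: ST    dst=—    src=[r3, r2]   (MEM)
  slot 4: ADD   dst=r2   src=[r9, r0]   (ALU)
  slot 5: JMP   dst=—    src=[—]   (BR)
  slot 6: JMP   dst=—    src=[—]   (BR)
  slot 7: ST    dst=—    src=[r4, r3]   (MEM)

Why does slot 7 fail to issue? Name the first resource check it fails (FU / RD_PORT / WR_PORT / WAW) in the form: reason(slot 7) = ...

reason(slot 7) = RD_PORT

(0) want 1×MUL +2rd +1wr — yes → AL1|MU1|ME2|BR1|rd5|wr3
(1) want 1×BR +0rd +0wr — yes → AL1|MU1|ME2|BR0|rd5|wr3
(2) want 1×ALU +2rd +1wr — yes → AL0|MU1|ME2|BR0|rd3|wr2
(3) want 1×MEM +2rd +0wr — yes → AL0|MU1|ME1|BR0|rd1|wr2
(4) want 1×ALU +2rd +1wr — FU → AL0|MU1|ME1|BR0|rd1|wr2
(5) want 1×BR +0rd +0wr — FU → AL0|MU1|ME1|BR0|rd1|wr2
(6) want 1×BR +0rd +0wr — FU → AL0|MU1|ME1|BR0|rd1|wr2
(7) want 1×MEM +2rd +0wr — RD_PORT → AL0|MU1|ME1|BR0|rd1|wr2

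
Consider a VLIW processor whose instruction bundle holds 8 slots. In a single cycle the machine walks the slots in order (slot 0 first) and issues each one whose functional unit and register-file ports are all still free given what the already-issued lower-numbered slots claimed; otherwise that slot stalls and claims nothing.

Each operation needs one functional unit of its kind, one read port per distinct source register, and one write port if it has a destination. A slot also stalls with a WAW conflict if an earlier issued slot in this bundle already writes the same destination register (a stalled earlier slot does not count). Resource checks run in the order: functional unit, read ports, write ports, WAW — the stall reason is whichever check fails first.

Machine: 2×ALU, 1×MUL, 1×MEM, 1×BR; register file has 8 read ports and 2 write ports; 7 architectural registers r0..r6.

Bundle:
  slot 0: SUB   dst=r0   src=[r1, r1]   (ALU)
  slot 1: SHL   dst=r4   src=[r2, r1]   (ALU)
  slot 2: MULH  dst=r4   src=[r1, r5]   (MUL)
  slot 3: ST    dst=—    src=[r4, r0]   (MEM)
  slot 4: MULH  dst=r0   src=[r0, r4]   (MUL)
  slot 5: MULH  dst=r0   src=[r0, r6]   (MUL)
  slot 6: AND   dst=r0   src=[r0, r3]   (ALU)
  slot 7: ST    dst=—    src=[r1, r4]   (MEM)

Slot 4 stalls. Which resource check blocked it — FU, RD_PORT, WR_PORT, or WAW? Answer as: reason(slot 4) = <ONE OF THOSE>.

reason(slot 4) = WR_PORT

slot 0 (ALU): ISSUE — free A1,Mu1,Ld1,B1 rp7 wp1
slot 1 (ALU): ISSUE — free A0,Mu1,Ld1,B1 rp5 wp0
slot 2 (MUL): stall WR_PORT — free A0,Mu1,Ld1,B1 rp5 wp0
slot 3 (MEM): ISSUE — free A0,Mu1,Ld0,B1 rp3 wp0
slot 4 (MUL): stall WR_PORT — free A0,Mu1,Ld0,B1 rp3 wp0
slot 5 (MUL): stall WR_PORT — free A0,Mu1,Ld0,B1 rp3 wp0
slot 6 (ALU): stall FU — free A0,Mu1,Ld0,B1 rp3 wp0
slot 7 (MEM): stall FU — free A0,Mu1,Ld0,B1 rp3 wp0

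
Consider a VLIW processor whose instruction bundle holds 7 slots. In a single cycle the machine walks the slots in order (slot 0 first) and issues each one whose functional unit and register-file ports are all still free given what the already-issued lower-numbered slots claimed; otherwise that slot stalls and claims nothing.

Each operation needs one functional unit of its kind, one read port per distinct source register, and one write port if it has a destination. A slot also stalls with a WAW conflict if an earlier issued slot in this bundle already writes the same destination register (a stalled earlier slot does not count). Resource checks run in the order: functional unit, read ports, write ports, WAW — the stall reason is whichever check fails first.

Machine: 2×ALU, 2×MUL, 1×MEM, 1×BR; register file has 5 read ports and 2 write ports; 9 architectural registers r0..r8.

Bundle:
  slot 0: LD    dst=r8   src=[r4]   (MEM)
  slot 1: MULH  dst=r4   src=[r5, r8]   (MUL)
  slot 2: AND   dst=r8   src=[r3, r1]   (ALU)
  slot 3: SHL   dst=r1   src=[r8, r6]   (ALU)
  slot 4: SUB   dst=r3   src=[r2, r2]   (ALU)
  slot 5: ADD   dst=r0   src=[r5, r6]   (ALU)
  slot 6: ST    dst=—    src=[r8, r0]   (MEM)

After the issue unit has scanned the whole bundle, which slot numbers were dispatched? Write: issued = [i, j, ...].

issued = [0, 1]

[0] MEM needs rd=1 wr=1: ok; after: ALU=2 MUL=2 MEM=0 BR=1, R=4, W=1
[1] MUL needs rd=2 wr=1: ok; after: ALU=2 MUL=1 MEM=0 BR=1, R=2, W=0
[2] ALU needs rd=2 wr=1: WR_PORT; after: ALU=2 MUL=1 MEM=0 BR=1, R=2, W=0
[3] ALU needs rd=2 wr=1: WR_PORT; after: ALU=2 MUL=1 MEM=0 BR=1, R=2, W=0
[4] ALU needs rd=1 wr=1: WR_PORT; after: ALU=2 MUL=1 MEM=0 BR=1, R=2, W=0
[5] ALU needs rd=2 wr=1: WR_PORT; after: ALU=2 MUL=1 MEM=0 BR=1, R=2, W=0
[6] MEM needs rd=2 wr=0: FU; after: ALU=2 MUL=1 MEM=0 BR=1, R=2, W=0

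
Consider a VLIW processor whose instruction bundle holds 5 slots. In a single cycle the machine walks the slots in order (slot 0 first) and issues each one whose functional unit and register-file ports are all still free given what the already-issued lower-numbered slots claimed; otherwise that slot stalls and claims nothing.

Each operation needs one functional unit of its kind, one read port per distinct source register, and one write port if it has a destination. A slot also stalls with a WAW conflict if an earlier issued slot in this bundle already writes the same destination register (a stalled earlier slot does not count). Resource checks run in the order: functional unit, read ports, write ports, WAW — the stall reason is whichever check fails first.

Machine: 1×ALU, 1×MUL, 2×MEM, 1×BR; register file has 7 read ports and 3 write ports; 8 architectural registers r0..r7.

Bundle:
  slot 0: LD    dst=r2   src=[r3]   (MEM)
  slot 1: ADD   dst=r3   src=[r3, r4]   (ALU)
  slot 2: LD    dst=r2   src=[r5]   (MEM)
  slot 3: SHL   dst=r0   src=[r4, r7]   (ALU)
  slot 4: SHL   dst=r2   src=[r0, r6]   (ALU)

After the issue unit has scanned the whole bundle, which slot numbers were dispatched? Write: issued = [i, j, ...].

(0) want 1×MEM +1rd +1wr — yes → AL1|MU1|ME1|BR1|rd6|wr2
(1) want 1×ALU +2rd +1wr — yes → AL0|MU1|ME1|BR1|rd4|wr1
(2) want 1×MEM +1rd +1wr — WAW → AL0|MU1|ME1|BR1|rd4|wr1
(3) want 1×ALU +2rd +1wr — FU → AL0|MU1|ME1|BR1|rd4|wr1
(4) want 1×ALU +2rd +1wr — FU → AL0|MU1|ME1|BR1|rd4|wr1

issued = [0, 1]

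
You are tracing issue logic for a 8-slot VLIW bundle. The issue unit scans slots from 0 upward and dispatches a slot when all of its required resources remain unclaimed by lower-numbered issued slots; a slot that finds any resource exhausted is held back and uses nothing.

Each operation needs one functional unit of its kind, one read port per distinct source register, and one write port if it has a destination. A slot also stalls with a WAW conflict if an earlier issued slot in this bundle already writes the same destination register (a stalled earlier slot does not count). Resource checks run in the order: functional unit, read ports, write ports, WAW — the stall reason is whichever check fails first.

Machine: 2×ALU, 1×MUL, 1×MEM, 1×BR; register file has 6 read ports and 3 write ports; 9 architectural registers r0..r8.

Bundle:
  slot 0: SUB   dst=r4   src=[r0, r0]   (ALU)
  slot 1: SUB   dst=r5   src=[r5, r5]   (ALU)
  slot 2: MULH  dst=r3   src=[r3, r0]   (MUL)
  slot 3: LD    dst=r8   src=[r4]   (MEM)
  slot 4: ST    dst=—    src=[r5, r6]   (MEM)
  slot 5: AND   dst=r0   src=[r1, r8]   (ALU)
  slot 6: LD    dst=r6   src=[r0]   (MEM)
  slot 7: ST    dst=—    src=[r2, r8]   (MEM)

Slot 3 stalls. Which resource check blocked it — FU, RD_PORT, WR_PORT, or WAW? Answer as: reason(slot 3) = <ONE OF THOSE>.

  0. ALU→r4 ⇒ go  {1A/1Mu/1Ld/1B | 5r 2w}
  1. ALU→r5 ⇒ go  {0A/1Mu/1Ld/1B | 4r 1w}
  2. MUL→r3 ⇒ go  {0A/0Mu/1Ld/1B | 2r 0w}
  3. MEM→r8 ⇒ no(WR_PORT)  {0A/0Mu/1Ld/1B | 2r 0w}
  4. MEM ⇒ go  {0A/0Mu/0Ld/1B | 0r 0w}
  5. ALU→r0 ⇒ no(FU)  {0A/0Mu/0Ld/1B | 0r 0w}
  6. MEM→r6 ⇒ no(FU)  {0A/0Mu/0Ld/1B | 0r 0w}
  7. MEM ⇒ no(FU)  {0A/0Mu/0Ld/1B | 0r 0w}

reason(slot 3) = WR_PORT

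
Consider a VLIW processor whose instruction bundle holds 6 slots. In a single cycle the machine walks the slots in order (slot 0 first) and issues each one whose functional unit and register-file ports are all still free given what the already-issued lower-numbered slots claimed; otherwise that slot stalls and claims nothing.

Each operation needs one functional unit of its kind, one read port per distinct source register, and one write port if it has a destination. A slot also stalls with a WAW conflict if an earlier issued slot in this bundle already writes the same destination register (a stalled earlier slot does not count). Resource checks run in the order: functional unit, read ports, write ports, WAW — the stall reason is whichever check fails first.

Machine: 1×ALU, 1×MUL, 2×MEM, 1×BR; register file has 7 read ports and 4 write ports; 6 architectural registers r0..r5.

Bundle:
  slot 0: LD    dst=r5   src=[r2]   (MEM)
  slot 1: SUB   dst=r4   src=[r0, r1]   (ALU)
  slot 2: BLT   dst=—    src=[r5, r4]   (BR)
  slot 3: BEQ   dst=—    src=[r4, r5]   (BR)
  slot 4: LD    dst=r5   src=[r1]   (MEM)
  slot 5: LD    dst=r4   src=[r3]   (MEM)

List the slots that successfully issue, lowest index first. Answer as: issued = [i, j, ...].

issued = [0, 1, 2]

slot 0 (MEM): ISSUE — free A1,Mu1,Ld1,B1 rp6 wp3
slot 1 (ALU): ISSUE — free A0,Mu1,Ld1,B1 rp4 wp2
slot 2 (BR): ISSUE — free A0,Mu1,Ld1,B0 rp2 wp2
slot 3 (BR): stall FU — free A0,Mu1,Ld1,B0 rp2 wp2
slot 4 (MEM): stall WAW — free A0,Mu1,Ld1,B0 rp2 wp2
slot 5 (MEM): stall WAW — free A0,Mu1,Ld1,B0 rp2 wp2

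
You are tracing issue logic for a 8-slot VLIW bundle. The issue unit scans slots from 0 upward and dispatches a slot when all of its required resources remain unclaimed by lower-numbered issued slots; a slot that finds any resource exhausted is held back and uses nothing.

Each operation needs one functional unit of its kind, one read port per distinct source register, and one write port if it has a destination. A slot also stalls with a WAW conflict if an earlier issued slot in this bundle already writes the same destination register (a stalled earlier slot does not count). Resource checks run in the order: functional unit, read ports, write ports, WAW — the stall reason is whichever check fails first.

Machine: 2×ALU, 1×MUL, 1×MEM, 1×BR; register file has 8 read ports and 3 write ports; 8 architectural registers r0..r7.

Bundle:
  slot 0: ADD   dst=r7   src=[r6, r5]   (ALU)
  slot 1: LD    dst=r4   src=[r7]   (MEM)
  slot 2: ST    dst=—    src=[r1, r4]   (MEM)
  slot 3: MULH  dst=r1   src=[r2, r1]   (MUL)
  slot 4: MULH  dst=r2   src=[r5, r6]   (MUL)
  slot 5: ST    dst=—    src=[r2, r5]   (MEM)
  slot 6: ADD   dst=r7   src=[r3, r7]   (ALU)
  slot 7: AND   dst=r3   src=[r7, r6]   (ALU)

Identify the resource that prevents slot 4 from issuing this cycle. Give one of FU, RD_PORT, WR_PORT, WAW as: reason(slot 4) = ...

[0] ALU needs rd=2 wr=1: ok; after: ALU=1 MUL=1 MEM=1 BR=1, R=6, W=2
[1] MEM needs rd=1 wr=1: ok; after: ALU=1 MUL=1 MEM=0 BR=1, R=5, W=1
[2] MEM needs rd=2 wr=0: FU; after: ALU=1 MUL=1 MEM=0 BR=1, R=5, W=1
[3] MUL needs rd=2 wr=1: ok; after: ALU=1 MUL=0 MEM=0 BR=1, R=3, W=0
[4] MUL needs rd=2 wr=1: FU; after: ALU=1 MUL=0 MEM=0 BR=1, R=3, W=0
[5] MEM needs rd=2 wr=0: FU; after: ALU=1 MUL=0 MEM=0 BR=1, R=3, W=0
[6] ALU needs rd=2 wr=1: WR_PORT; after: ALU=1 MUL=0 MEM=0 BR=1, R=3, W=0
[7] ALU needs rd=2 wr=1: WR_PORT; after: ALU=1 MUL=0 MEM=0 BR=1, R=3, W=0

reason(slot 4) = FU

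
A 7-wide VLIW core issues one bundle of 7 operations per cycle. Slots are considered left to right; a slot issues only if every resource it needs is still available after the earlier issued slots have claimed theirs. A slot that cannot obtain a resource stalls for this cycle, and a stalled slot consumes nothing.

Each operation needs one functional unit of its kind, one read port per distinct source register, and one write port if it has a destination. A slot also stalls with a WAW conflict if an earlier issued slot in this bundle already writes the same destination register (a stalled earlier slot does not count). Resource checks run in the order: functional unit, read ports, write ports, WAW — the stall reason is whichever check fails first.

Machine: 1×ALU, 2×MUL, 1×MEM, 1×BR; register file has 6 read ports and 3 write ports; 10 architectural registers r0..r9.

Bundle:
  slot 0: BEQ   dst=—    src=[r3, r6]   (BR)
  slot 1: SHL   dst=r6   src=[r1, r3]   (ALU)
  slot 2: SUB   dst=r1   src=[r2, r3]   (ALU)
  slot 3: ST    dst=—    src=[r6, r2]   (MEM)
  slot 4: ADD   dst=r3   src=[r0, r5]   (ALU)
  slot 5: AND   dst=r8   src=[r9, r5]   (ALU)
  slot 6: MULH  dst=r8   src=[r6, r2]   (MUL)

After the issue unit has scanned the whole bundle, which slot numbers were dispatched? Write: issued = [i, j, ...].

slot 0 (BR): ISSUE — free A1,Mu2,Ld1,B0 rp4 wp3
slot 1 (ALU): ISSUE — free A0,Mu2,Ld1,B0 rp2 wp2
slot 2 (ALU): stall FU — free A0,Mu2,Ld1,B0 rp2 wp2
slot 3 (MEM): ISSUE — free A0,Mu2,Ld0,B0 rp0 wp2
slot 4 (ALU): stall FU — free A0,Mu2,Ld0,B0 rp0 wp2
slot 5 (ALU): stall FU — free A0,Mu2,Ld0,B0 rp0 wp2
slot 6 (MUL): stall RD_PORT — free A0,Mu2,Ld0,B0 rp0 wp2

issued = [0, 1, 3]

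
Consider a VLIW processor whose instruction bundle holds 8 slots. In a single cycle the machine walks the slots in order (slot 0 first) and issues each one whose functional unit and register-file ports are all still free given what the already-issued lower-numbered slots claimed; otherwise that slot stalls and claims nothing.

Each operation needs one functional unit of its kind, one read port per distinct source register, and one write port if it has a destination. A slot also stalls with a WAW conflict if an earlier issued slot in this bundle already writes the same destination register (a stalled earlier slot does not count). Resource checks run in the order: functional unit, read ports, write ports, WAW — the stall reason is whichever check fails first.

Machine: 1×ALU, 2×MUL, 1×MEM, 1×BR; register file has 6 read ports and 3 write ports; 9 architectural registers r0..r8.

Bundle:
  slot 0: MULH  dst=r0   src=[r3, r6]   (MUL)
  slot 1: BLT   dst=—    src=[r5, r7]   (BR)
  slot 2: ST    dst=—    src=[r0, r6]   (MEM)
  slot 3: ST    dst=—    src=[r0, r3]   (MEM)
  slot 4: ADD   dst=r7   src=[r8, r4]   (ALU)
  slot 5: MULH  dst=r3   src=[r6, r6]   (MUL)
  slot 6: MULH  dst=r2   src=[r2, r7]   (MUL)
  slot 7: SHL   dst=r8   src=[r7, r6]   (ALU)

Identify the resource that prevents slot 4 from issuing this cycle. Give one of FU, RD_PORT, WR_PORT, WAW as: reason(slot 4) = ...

reason(slot 4) = RD_PORT

#0 MUL src=r3,r6 dispatched  <A:1 Mu:1 Ld:1 B:1 rd:4 wr:2>
#1 BR src=r5,r7 dispatched  <A:1 Mu:1 Ld:1 B:0 rd:2 wr:2>
#2 MEM src=r0,r6 dispatched  <A:1 Mu:1 Ld:0 B:0 rd:0 wr:2>
#3 MEM src=r0,r3 held:FU  <A:1 Mu:1 Ld:0 B:0 rd:0 wr:2>
#4 ALU src=r8,r4 held:RD_PORT  <A:1 Mu:1 Ld:0 B:0 rd:0 wr:2>
#5 MUL src=r6,r6 held:RD_PORT  <A:1 Mu:1 Ld:0 B:0 rd:0 wr:2>
#6 MUL src=r2,r7 held:RD_PORT  <A:1 Mu:1 Ld:0 B:0 rd:0 wr:2>
#7 ALU src=r7,r6 held:RD_PORT  <A:1 Mu:1 Ld:0 B:0 rd:0 wr:2>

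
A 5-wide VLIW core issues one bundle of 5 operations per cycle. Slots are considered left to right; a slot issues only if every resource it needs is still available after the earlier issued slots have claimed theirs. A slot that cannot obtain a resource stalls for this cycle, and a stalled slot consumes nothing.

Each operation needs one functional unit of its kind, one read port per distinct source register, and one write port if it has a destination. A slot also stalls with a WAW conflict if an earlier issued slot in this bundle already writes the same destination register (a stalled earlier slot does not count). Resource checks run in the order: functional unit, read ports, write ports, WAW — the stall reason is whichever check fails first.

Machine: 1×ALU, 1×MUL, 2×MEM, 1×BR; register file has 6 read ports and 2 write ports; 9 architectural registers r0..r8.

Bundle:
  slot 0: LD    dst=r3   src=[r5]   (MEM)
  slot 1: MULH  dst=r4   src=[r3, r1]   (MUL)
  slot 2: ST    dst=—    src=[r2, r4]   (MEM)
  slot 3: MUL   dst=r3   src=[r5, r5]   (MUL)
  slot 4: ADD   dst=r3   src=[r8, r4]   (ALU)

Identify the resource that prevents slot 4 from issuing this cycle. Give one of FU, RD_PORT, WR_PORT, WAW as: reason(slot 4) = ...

slot 0 (MEM): ISSUE — free A1,Mu1,Ld1,B1 rp5 wp1
slot 1 (MUL): ISSUE — free A1,Mu0,Ld1,B1 rp3 wp0
slot 2 (MEM): ISSUE — free A1,Mu0,Ld0,B1 rp1 wp0
slot 3 (MUL): stall FU — free A1,Mu0,Ld0,B1 rp1 wp0
slot 4 (ALU): stall RD_PORT — free A1,Mu0,Ld0,B1 rp1 wp0

reason(slot 4) = RD_PORT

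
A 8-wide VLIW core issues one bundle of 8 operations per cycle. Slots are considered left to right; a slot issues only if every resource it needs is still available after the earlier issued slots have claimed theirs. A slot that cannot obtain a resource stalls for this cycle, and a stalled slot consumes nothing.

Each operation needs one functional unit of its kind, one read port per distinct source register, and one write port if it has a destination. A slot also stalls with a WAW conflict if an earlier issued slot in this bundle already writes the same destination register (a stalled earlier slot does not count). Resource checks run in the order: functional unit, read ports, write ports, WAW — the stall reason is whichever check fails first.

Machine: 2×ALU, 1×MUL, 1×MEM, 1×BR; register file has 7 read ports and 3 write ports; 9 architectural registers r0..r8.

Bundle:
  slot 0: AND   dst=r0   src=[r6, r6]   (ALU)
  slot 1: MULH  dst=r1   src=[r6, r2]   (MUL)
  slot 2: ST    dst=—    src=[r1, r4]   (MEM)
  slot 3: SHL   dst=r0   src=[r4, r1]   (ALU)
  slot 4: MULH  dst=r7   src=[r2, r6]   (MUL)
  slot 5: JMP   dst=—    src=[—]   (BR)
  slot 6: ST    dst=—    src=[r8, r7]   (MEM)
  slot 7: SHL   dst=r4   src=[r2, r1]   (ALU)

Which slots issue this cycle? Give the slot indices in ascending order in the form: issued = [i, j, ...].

  0. ALU→r0 ⇒ go  {1A/1Mu/1Ld/1B | 6r 2w}
  1. MUL→r1 ⇒ go  {1A/0Mu/1Ld/1B | 4r 1w}
  2. MEM ⇒ go  {1A/0Mu/0Ld/1B | 2r 1w}
  3. ALU→r0 ⇒ no(WAW)  {1A/0Mu/0Ld/1B | 2r 1w}
  4. MUL→r7 ⇒ no(FU)  {1A/0Mu/0Ld/1B | 2r 1w}
  5. BR ⇒ go  {1A/0Mu/0Ld/0B | 2r 1w}
  6. MEM ⇒ no(FU)  {1A/0Mu/0Ld/0B | 2r 1w}
  7. ALU→r4 ⇒ go  {0A/0Mu/0Ld/0B | 0r 0w}

issued = [0, 1, 2, 5, 7]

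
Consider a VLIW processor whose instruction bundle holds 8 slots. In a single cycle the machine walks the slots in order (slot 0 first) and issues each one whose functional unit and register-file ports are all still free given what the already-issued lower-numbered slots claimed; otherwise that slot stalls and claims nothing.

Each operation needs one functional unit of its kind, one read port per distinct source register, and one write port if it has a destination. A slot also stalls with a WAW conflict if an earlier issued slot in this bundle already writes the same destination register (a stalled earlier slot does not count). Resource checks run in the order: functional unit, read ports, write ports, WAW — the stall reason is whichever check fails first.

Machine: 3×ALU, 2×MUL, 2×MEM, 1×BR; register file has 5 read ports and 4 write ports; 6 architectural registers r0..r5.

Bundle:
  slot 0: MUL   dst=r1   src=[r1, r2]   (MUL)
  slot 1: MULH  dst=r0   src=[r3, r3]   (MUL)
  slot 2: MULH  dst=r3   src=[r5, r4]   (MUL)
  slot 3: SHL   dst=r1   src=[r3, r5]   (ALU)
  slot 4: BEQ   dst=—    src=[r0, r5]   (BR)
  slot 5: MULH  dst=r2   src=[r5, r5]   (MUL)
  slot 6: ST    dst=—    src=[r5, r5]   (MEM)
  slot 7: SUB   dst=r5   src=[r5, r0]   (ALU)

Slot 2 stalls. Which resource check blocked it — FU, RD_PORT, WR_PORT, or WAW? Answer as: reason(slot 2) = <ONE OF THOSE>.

reason(slot 2) = FU

(0) want 1×MUL +2rd +1wr — yes → AL3|MU1|ME2|BR1|rd3|wr3
(1) want 1×MUL +1rd +1wr — yes → AL3|MU0|ME2|BR1|rd2|wr2
(2) want 1×MUL +2rd +1wr — FU → AL3|MU0|ME2|BR1|rd2|wr2
(3) want 1×ALU +2rd +1wr — WAW → AL3|MU0|ME2|BR1|rd2|wr2
(4) want 1×BR +2rd +0wr — yes → AL3|MU0|ME2|BR0|rd0|wr2
(5) want 1×MUL +1rd +1wr — FU → AL3|MU0|ME2|BR0|rd0|wr2
(6) want 1×MEM +1rd +0wr — RD_PORT → AL3|MU0|ME2|BR0|rd0|wr2
(7) want 1×ALU +2rd +1wr — RD_PORT → AL3|MU0|ME2|BR0|rd0|wr2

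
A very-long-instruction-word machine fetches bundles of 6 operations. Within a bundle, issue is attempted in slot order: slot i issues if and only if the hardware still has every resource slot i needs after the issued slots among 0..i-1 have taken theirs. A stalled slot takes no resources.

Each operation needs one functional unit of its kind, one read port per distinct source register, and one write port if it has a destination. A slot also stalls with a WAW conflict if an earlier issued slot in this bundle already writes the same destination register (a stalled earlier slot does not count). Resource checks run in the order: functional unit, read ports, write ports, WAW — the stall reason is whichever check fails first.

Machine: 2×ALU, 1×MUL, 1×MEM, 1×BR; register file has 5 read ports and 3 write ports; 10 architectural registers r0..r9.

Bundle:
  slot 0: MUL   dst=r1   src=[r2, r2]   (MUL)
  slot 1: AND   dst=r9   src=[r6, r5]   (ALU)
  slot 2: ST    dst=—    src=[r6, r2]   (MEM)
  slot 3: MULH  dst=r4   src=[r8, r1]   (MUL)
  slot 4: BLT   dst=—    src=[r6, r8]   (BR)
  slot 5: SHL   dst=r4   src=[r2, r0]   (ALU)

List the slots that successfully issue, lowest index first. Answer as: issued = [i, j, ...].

issued = [0, 1, 2]

(0) want 1×MUL +1rd +1wr — yes → AL2|MU0|ME1|BR1|rd4|wr2
(1) want 1×ALU +2rd +1wr — yes → AL1|MU0|ME1|BR1|rd2|wr1
(2) want 1×MEM +2rd +0wr — yes → AL1|MU0|ME0|BR1|rd0|wr1
(3) want 1×MUL +2rd +1wr — FU → AL1|MU0|ME0|BR1|rd0|wr1
(4) want 1×BR +2rd +0wr — RD_PORT → AL1|MU0|ME0|BR1|rd0|wr1
(5) want 1×ALU +2rd +1wr — RD_PORT → AL1|MU0|ME0|BR1|rd0|wr1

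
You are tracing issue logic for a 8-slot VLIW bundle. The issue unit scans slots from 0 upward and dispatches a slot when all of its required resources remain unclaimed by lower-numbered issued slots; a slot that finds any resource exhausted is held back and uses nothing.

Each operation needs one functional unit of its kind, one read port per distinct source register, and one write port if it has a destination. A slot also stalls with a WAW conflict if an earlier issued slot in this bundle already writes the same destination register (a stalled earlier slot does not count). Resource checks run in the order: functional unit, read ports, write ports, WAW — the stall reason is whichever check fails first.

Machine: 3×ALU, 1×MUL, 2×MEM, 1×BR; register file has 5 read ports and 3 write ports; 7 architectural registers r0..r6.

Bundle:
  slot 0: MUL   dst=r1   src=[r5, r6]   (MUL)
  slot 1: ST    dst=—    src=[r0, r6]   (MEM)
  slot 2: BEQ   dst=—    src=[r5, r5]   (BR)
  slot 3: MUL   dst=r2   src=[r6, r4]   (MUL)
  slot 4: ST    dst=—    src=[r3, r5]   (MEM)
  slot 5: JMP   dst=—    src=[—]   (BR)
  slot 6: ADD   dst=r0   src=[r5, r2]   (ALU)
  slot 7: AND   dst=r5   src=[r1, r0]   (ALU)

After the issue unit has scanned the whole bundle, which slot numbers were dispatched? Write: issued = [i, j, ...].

issued = [0, 1, 2]

(0) want 1×MUL +2rd +1wr — yes → AL3|MU0|ME2|BR1|rd3|wr2
(1) want 1×MEM +2rd +0wr — yes → AL3|MU0|ME1|BR1|rd1|wr2
(2) want 1×BR +1rd +0wr — yes → AL3|MU0|ME1|BR0|rd0|wr2
(3) want 1×MUL +2rd +1wr — FU → AL3|MU0|ME1|BR0|rd0|wr2
(4) want 1×MEM +2rd +0wr — RD_PORT → AL3|MU0|ME1|BR0|rd0|wr2
(5) want 1×BR +0rd +0wr — FU → AL3|MU0|ME1|BR0|rd0|wr2
(6) want 1×ALU +2rd +1wr — RD_PORT → AL3|MU0|ME1|BR0|rd0|wr2
(7) want 1×ALU +2rd +1wr — RD_PORT → AL3|MU0|ME1|BR0|rd0|wr2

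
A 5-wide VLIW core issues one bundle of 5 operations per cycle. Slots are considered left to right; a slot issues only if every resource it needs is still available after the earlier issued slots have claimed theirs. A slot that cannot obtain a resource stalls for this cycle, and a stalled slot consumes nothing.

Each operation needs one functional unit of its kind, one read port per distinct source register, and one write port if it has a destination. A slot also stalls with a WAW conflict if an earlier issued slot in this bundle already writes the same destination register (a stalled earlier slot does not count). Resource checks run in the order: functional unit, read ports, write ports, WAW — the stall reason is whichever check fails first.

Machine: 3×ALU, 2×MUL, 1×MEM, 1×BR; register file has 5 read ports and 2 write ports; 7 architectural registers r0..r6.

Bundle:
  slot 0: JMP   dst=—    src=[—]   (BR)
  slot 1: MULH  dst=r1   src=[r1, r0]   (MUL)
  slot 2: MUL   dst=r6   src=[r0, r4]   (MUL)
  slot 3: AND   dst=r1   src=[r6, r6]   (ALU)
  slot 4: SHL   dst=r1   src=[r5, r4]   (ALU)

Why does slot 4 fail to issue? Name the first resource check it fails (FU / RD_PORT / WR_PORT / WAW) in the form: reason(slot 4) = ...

reason(slot 4) = RD_PORT

#0 BR src=- dispatched  <A:3 Mu:2 Ld:1 B:0 rd:5 wr:2>
#1 MUL src=r1,r0 dispatched  <A:3 Mu:1 Ld:1 B:0 rd:3 wr:1>
#2 MUL src=r0,r4 dispatched  <A:3 Mu:0 Ld:1 B:0 rd:1 wr:0>
#3 ALU src=r6,r6 held:WR_PORT  <A:3 Mu:0 Ld:1 B:0 rd:1 wr:0>
#4 ALU src=r5,r4 held:RD_PORT  <A:3 Mu:0 Ld:1 B:0 rd:1 wr:0>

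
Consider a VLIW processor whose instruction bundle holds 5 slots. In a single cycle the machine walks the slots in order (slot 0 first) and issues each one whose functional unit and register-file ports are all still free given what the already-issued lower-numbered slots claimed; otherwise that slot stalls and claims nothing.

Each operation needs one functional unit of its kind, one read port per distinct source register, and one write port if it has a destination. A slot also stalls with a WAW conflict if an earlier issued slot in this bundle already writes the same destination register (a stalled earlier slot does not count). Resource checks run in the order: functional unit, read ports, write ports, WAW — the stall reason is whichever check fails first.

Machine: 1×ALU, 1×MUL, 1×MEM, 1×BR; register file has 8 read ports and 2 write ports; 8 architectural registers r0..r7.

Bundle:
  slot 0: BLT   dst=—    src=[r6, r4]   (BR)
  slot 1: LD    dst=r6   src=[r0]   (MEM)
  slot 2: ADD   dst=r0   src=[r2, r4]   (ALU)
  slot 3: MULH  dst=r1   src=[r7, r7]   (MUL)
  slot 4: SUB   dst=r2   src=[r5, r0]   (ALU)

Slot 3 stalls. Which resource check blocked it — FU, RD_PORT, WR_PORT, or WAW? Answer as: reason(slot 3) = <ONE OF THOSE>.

[0] BR needs rd=2 wr=0: ok; after: ALU=1 MUL=1 MEM=1 BR=0, R=6, W=2
[1] MEM needs rd=1 wr=1: ok; after: ALU=1 MUL=1 MEM=0 BR=0, R=5, W=1
[2] ALU needs rd=2 wr=1: ok; after: ALU=0 MUL=1 MEM=0 BR=0, R=3, W=0
[3] MUL needs rd=1 wr=1: WR_PORT; after: ALU=0 MUL=1 MEM=0 BR=0, R=3, W=0
[4] ALU needs rd=2 wr=1: FU; after: ALU=0 MUL=1 MEM=0 BR=0, R=3, W=0

reason(slot 3) = WR_PORT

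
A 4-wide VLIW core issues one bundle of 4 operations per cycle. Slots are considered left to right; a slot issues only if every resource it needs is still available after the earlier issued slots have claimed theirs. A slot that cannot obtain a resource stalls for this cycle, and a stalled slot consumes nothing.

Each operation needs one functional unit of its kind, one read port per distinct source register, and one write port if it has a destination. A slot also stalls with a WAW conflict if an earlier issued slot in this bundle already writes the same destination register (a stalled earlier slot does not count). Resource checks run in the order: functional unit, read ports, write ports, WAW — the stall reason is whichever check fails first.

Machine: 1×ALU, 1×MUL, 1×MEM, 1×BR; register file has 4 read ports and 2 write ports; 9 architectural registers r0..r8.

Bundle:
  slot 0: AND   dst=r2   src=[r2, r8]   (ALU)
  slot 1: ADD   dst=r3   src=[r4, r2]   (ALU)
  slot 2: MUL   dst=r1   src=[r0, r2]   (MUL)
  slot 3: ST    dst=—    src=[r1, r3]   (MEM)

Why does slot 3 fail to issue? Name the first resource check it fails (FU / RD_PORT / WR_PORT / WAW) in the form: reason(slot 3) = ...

slot 0 (ALU): ISSUE — free A0,Mu1,Ld1,B1 rp2 wp1
slot 1 (ALU): stall FU — free A0,Mu1,Ld1,B1 rp2 wp1
slot 2 (MUL): ISSUE — free A0,Mu0,Ld1,B1 rp0 wp0
slot 3 (MEM): stall RD_PORT — free A0,Mu0,Ld1,B1 rp0 wp0

reason(slot 3) = RD_PORT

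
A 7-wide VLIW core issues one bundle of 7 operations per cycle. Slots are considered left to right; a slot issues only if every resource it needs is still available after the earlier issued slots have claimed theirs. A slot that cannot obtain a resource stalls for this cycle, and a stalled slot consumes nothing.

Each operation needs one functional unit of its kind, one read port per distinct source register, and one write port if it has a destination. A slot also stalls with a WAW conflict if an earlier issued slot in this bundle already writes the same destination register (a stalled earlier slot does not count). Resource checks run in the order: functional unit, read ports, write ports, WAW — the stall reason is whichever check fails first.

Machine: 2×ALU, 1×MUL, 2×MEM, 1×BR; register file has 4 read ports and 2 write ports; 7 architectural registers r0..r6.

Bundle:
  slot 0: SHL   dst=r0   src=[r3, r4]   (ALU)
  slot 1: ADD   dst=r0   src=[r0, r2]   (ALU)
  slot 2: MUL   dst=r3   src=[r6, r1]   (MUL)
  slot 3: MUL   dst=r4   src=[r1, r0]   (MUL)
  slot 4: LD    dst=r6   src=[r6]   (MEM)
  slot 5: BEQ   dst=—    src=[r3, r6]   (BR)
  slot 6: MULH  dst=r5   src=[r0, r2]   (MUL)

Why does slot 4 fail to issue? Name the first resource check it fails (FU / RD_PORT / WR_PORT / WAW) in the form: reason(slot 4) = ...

#0 ALU src=r3,r4 dispatched  <A:1 Mu:1 Ld:2 B:1 rd:2 wr:1>
#1 ALU src=r0,r2 held:WAW  <A:1 Mu:1 Ld:2 B:1 rd:2 wr:1>
#2 MUL src=r6,r1 dispatched  <A:1 Mu:0 Ld:2 B:1 rd:0 wr:0>
#3 MUL src=r1,r0 held:FU  <A:1 Mu:0 Ld:2 B:1 rd:0 wr:0>
#4 MEM src=r6 held:RD_PORT  <A:1 Mu:0 Ld:2 B:1 rd:0 wr:0>
#5 BR src=r3,r6 held:RD_PORT  <A:1 Mu:0 Ld:2 B:1 rd:0 wr:0>
#6 MUL src=r0,r2 held:FU  <A:1 Mu:0 Ld:2 B:1 rd:0 wr:0>

reason(slot 4) = RD_PORT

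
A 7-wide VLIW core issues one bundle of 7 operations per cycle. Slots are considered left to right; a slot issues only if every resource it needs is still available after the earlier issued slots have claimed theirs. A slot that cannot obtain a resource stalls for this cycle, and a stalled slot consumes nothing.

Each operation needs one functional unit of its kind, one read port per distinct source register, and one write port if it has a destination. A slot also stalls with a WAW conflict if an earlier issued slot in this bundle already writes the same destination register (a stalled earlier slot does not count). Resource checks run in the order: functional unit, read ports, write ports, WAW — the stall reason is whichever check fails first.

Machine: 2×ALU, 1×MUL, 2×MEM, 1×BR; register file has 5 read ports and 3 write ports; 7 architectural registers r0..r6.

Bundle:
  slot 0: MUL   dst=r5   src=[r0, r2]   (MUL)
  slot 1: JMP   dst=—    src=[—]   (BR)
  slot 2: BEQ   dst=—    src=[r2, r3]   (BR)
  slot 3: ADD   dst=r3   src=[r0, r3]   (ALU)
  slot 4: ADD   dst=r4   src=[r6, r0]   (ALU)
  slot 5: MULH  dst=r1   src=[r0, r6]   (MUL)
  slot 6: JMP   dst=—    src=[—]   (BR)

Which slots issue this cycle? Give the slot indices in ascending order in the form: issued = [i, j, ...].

[0] MUL needs rd=2 wr=1: ok; after: ALU=2 MUL=0 MEM=2 BR=1, R=3, W=2
[1] BR needs rd=0 wr=0: ok; after: ALU=2 MUL=0 MEM=2 BR=0, R=3, W=2
[2] BR needs rd=2 wr=0: FU; after: ALU=2 MUL=0 MEM=2 BR=0, R=3, W=2
[3] ALU needs rd=2 wr=1: ok; after: ALU=1 MUL=0 MEM=2 BR=0, R=1, W=1
[4] ALU needs rd=2 wr=1: RD_PORT; after: ALU=1 MUL=0 MEM=2 BR=0, R=1, W=1
[5] MUL needs rd=2 wr=1: FU; after: ALU=1 MUL=0 MEM=2 BR=0, R=1, W=1
[6] BR needs rd=0 wr=0: FU; after: ALU=1 MUL=0 MEM=2 BR=0, R=1, W=1

issued = [0, 1, 3]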